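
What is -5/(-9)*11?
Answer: 55/9 ≈ 6.1111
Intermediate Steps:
-5/(-9)*11 = -5*(-1/9)*11 = (5/9)*11 = 55/9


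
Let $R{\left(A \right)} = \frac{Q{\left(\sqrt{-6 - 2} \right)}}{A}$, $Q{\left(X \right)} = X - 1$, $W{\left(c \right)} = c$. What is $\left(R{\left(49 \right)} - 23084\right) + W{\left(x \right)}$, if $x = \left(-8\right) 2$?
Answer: $- \frac{1131901}{49} + \frac{2 i \sqrt{2}}{49} \approx -23100.0 + 0.057723 i$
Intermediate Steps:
$x = -16$
$Q{\left(X \right)} = -1 + X$
$R{\left(A \right)} = \frac{-1 + 2 i \sqrt{2}}{A}$ ($R{\left(A \right)} = \frac{-1 + \sqrt{-6 - 2}}{A} = \frac{-1 + \sqrt{-8}}{A} = \frac{-1 + 2 i \sqrt{2}}{A}$)
$\left(R{\left(49 \right)} - 23084\right) + W{\left(x \right)} = \left(\frac{-1 + 2 i \sqrt{2}}{49} - 23084\right) - 16 = \left(\left(- \frac{1}{49} + \frac{2 i \sqrt{2}}{49}\right) - 23084\right) - 16 = \left(- \frac{1131117}{49} + \frac{2 i \sqrt{2}}{49}\right) - 16 = - \frac{1131901}{49} + \frac{2 i \sqrt{2}}{49}$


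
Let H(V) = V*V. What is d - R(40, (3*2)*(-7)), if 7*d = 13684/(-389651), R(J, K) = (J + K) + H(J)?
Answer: -4358649770/2727557 ≈ -1598.0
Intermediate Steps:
H(V) = V**2
R(J, K) = J + K + J**2 (R(J, K) = (J + K) + J**2 = J + K + J**2)
d = -13684/2727557 (d = (13684/(-389651))/7 = (13684*(-1/389651))/7 = (1/7)*(-13684/389651) = -13684/2727557 ≈ -0.0050169)
d - R(40, (3*2)*(-7)) = -13684/2727557 - (40 + (3*2)*(-7) + 40**2) = -13684/2727557 - (40 + 6*(-7) + 1600) = -13684/2727557 - (40 - 42 + 1600) = -13684/2727557 - 1*1598 = -13684/2727557 - 1598 = -4358649770/2727557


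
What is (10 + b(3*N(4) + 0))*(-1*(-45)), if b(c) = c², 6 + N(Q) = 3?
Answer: 4095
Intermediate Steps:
N(Q) = -3 (N(Q) = -6 + 3 = -3)
(10 + b(3*N(4) + 0))*(-1*(-45)) = (10 + (3*(-3) + 0)²)*(-1*(-45)) = (10 + (-9 + 0)²)*45 = (10 + (-9)²)*45 = (10 + 81)*45 = 91*45 = 4095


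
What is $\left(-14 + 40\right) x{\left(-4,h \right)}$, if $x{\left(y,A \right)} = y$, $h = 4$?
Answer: $-104$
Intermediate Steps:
$\left(-14 + 40\right) x{\left(-4,h \right)} = \left(-14 + 40\right) \left(-4\right) = 26 \left(-4\right) = -104$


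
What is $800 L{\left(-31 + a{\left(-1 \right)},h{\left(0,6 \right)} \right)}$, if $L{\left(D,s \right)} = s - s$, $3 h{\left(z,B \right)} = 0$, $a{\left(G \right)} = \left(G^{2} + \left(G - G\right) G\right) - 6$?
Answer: $0$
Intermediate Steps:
$a{\left(G \right)} = -6 + G^{2}$ ($a{\left(G \right)} = \left(G^{2} + 0 G\right) - 6 = \left(G^{2} + 0\right) - 6 = G^{2} - 6 = -6 + G^{2}$)
$h{\left(z,B \right)} = 0$ ($h{\left(z,B \right)} = \frac{1}{3} \cdot 0 = 0$)
$L{\left(D,s \right)} = 0$
$800 L{\left(-31 + a{\left(-1 \right)},h{\left(0,6 \right)} \right)} = 800 \cdot 0 = 0$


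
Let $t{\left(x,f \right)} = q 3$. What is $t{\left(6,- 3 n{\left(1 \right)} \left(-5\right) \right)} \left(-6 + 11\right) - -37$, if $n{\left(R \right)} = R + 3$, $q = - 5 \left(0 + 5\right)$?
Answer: $-338$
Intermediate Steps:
$q = -25$ ($q = \left(-5\right) 5 = -25$)
$n{\left(R \right)} = 3 + R$
$t{\left(x,f \right)} = -75$ ($t{\left(x,f \right)} = \left(-25\right) 3 = -75$)
$t{\left(6,- 3 n{\left(1 \right)} \left(-5\right) \right)} \left(-6 + 11\right) - -37 = - 75 \left(-6 + 11\right) - -37 = \left(-75\right) 5 + 37 = -375 + 37 = -338$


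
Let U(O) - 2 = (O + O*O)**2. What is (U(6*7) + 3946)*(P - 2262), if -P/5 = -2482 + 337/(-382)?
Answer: 6332328223032/191 ≈ 3.3154e+10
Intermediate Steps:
P = 4742305/382 (P = -5*(-2482 + 337/(-382)) = -5*(-2482 + 337*(-1/382)) = -5*(-2482 - 337/382) = -5*(-948461/382) = 4742305/382 ≈ 12414.)
U(O) = 2 + (O + O**2)**2 (U(O) = 2 + (O + O*O)**2 = 2 + (O + O**2)**2)
(U(6*7) + 3946)*(P - 2262) = ((2 + (6*7)**2*(1 + 6*7)**2) + 3946)*(4742305/382 - 2262) = ((2 + 42**2*(1 + 42)**2) + 3946)*(3878221/382) = ((2 + 1764*43**2) + 3946)*(3878221/382) = ((2 + 1764*1849) + 3946)*(3878221/382) = ((2 + 3261636) + 3946)*(3878221/382) = (3261638 + 3946)*(3878221/382) = 3265584*(3878221/382) = 6332328223032/191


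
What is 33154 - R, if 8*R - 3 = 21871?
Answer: 121679/4 ≈ 30420.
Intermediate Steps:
R = 10937/4 (R = 3/8 + (⅛)*21871 = 3/8 + 21871/8 = 10937/4 ≈ 2734.3)
33154 - R = 33154 - 1*10937/4 = 33154 - 10937/4 = 121679/4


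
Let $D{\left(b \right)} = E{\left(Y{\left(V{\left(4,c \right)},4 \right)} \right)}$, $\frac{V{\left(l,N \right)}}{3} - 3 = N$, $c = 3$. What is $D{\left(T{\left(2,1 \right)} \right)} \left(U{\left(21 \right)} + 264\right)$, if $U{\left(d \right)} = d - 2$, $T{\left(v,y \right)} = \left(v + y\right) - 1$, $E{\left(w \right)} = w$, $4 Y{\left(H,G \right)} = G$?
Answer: $283$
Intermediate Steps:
$V{\left(l,N \right)} = 9 + 3 N$
$Y{\left(H,G \right)} = \frac{G}{4}$
$T{\left(v,y \right)} = -1 + v + y$
$U{\left(d \right)} = -2 + d$ ($U{\left(d \right)} = d - 2 = -2 + d$)
$D{\left(b \right)} = 1$ ($D{\left(b \right)} = \frac{1}{4} \cdot 4 = 1$)
$D{\left(T{\left(2,1 \right)} \right)} \left(U{\left(21 \right)} + 264\right) = 1 \left(\left(-2 + 21\right) + 264\right) = 1 \left(19 + 264\right) = 1 \cdot 283 = 283$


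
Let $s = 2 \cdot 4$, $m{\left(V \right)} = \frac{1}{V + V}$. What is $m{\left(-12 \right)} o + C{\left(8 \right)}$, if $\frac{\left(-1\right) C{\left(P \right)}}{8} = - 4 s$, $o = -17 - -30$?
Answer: $\frac{6131}{24} \approx 255.46$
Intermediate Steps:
$o = 13$ ($o = -17 + 30 = 13$)
$m{\left(V \right)} = \frac{1}{2 V}$
$s = 8$
$C{\left(P \right)} = 256$ ($C{\left(P \right)} = - 8 \left(\left(-4\right) 8\right) = \left(-8\right) \left(-32\right) = 256$)
$m{\left(-12 \right)} o + C{\left(8 \right)} = \frac{1}{2 \left(-12\right)} 13 + 256 = \frac{1}{2} \left(- \frac{1}{12}\right) 13 + 256 = \left(- \frac{1}{24}\right) 13 + 256 = - \frac{13}{24} + 256 = \frac{6131}{24}$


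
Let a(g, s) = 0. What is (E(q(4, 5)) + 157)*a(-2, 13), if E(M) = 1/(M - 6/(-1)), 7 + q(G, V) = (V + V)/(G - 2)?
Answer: 0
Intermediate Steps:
q(G, V) = -7 + 2*V/(-2 + G) (q(G, V) = -7 + (V + V)/(G - 2) = -7 + (2*V)/(-2 + G) = -7 + 2*V/(-2 + G))
E(M) = 1/(6 + M) (E(M) = 1/(M - 6*(-1)) = 1/(M + 6) = 1/(6 + M))
(E(q(4, 5)) + 157)*a(-2, 13) = (1/(6 + (14 - 7*4 + 2*5)/(-2 + 4)) + 157)*0 = (1/(6 + (14 - 28 + 10)/2) + 157)*0 = (1/(6 + (½)*(-4)) + 157)*0 = (1/(6 - 2) + 157)*0 = (1/4 + 157)*0 = (¼ + 157)*0 = (629/4)*0 = 0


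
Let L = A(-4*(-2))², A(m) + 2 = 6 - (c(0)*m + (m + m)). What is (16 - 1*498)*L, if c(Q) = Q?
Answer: -69408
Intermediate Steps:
A(m) = 4 - 2*m (A(m) = -2 + (6 - (0*m + (m + m))) = -2 + (6 - (0 + 2*m)) = -2 + (6 - 2*m) = 4 - 2*m)
L = 144 (L = (4 - (-8)*(-2))² = (4 - 2*8)² = (4 - 16)² = (-12)² = 144)
(16 - 1*498)*L = (16 - 1*498)*144 = (16 - 498)*144 = -482*144 = -69408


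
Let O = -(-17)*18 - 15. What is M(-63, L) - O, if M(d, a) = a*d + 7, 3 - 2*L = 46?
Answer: 2141/2 ≈ 1070.5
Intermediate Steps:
L = -43/2 (L = 3/2 - 1/2*46 = 3/2 - 23 = -43/2 ≈ -21.500)
M(d, a) = 7 + a*d
O = 291 (O = -17*(-18) - 15 = 306 - 15 = 291)
M(-63, L) - O = (7 - 43/2*(-63)) - 1*291 = (7 + 2709/2) - 291 = 2723/2 - 291 = 2141/2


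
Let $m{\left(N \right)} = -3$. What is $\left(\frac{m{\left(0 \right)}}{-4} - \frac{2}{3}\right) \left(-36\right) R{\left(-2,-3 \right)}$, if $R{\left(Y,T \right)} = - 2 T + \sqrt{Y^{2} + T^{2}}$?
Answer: $-18 - 3 \sqrt{13} \approx -28.817$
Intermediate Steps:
$R{\left(Y,T \right)} = \sqrt{T^{2} + Y^{2}} - 2 T$ ($R{\left(Y,T \right)} = - 2 T + \sqrt{T^{2} + Y^{2}} = \sqrt{T^{2} + Y^{2}} - 2 T$)
$\left(\frac{m{\left(0 \right)}}{-4} - \frac{2}{3}\right) \left(-36\right) R{\left(-2,-3 \right)} = \left(- \frac{3}{-4} - \frac{2}{3}\right) \left(-36\right) \left(\sqrt{\left(-3\right)^{2} + \left(-2\right)^{2}} - -6\right) = \left(\left(-3\right) \left(- \frac{1}{4}\right) - \frac{2}{3}\right) \left(-36\right) \left(\sqrt{9 + 4} + 6\right) = \left(\frac{3}{4} - \frac{2}{3}\right) \left(-36\right) \left(\sqrt{13} + 6\right) = \frac{1}{12} \left(-36\right) \left(6 + \sqrt{13}\right) = - 3 \left(6 + \sqrt{13}\right) = -18 - 3 \sqrt{13}$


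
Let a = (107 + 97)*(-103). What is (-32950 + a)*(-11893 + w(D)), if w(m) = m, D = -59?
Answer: 644953824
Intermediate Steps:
a = -21012 (a = 204*(-103) = -21012)
(-32950 + a)*(-11893 + w(D)) = (-32950 - 21012)*(-11893 - 59) = -53962*(-11952) = 644953824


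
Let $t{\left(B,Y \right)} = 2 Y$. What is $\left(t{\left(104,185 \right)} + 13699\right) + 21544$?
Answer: $35613$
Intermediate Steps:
$\left(t{\left(104,185 \right)} + 13699\right) + 21544 = \left(2 \cdot 185 + 13699\right) + 21544 = \left(370 + 13699\right) + 21544 = 14069 + 21544 = 35613$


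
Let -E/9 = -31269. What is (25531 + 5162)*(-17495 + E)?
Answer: 8100680718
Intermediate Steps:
E = 281421 (E = -9*(-31269) = 281421)
(25531 + 5162)*(-17495 + E) = (25531 + 5162)*(-17495 + 281421) = 30693*263926 = 8100680718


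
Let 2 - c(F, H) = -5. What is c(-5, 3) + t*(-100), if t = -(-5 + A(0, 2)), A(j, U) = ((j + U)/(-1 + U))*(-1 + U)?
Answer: -293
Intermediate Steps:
A(j, U) = U + j (A(j, U) = ((U + j)/(-1 + U))*(-1 + U) = U + j)
c(F, H) = 7 (c(F, H) = 2 - 1*(-5) = 2 + 5 = 7)
t = 3 (t = -(-5 + (2 + 0)) = -(-5 + 2) = -(-3) = -1*(-3) = 3)
c(-5, 3) + t*(-100) = 7 + 3*(-100) = 7 - 300 = -293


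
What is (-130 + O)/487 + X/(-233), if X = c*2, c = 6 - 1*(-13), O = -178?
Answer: -90270/113471 ≈ -0.79553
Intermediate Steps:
c = 19 (c = 6 + 13 = 19)
X = 38 (X = 19*2 = 38)
(-130 + O)/487 + X/(-233) = (-130 - 178)/487 + 38/(-233) = -308*1/487 + 38*(-1/233) = -308/487 - 38/233 = -90270/113471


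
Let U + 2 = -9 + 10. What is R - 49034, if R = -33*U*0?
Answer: -49034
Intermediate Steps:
U = -1 (U = -2 + (-9 + 10) = -2 + 1 = -1)
R = 0 (R = -33*(-1)*0 = 33*0 = 0)
R - 49034 = 0 - 49034 = -49034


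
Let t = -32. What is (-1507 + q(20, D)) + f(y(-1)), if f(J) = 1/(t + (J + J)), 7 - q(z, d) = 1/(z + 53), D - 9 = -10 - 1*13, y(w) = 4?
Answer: -2628097/1752 ≈ -1500.1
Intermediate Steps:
D = -14 (D = 9 + (-10 - 1*13) = 9 + (-10 - 13) = 9 - 23 = -14)
q(z, d) = 7 - 1/(53 + z) (q(z, d) = 7 - 1/(z + 53) = 7 - 1/(53 + z))
f(J) = 1/(-32 + 2*J) (f(J) = 1/(-32 + (J + J)) = 1/(-32 + 2*J))
(-1507 + q(20, D)) + f(y(-1)) = (-1507 + (370 + 7*20)/(53 + 20)) + 1/(2*(-16 + 4)) = (-1507 + (370 + 140)/73) + (½)/(-12) = (-1507 + (1/73)*510) + (½)*(-1/12) = (-1507 + 510/73) - 1/24 = -109501/73 - 1/24 = -2628097/1752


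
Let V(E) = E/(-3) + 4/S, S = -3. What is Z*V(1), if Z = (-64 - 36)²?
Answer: -50000/3 ≈ -16667.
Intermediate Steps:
V(E) = -4/3 - E/3 (V(E) = E/(-3) + 4/(-3) = E*(-⅓) + 4*(-⅓) = -E/3 - 4/3 = -4/3 - E/3)
Z = 10000 (Z = (-100)² = 10000)
Z*V(1) = 10000*(-4/3 - ⅓*1) = 10000*(-4/3 - ⅓) = 10000*(-5/3) = -50000/3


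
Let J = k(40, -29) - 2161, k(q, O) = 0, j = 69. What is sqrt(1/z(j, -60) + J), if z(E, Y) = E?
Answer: 2*I*sqrt(2572113)/69 ≈ 46.486*I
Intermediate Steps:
J = -2161 (J = 0 - 2161 = -2161)
sqrt(1/z(j, -60) + J) = sqrt(1/69 - 2161) = sqrt(-149108/69) = 2*I*sqrt(2572113)/69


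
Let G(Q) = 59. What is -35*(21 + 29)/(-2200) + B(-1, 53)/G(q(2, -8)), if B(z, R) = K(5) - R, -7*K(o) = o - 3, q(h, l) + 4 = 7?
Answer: -1957/18172 ≈ -0.10769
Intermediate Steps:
q(h, l) = 3 (q(h, l) = -4 + 7 = 3)
K(o) = 3/7 - o/7 (K(o) = -(o - 3)/7 = -(-3 + o)/7 = 3/7 - o/7)
B(z, R) = -2/7 - R (B(z, R) = (3/7 - 1/7*5) - R = (3/7 - 5/7) - R = -2/7 - R)
-35*(21 + 29)/(-2200) + B(-1, 53)/G(q(2, -8)) = -35*(21 + 29)/(-2200) + (-2/7 - 1*53)/59 = -35*50*(-1/2200) + (-2/7 - 53)*(1/59) = -1750*(-1/2200) - 373/7*1/59 = 35/44 - 373/413 = -1957/18172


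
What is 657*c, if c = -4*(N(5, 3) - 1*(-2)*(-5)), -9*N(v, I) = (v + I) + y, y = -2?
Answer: 28032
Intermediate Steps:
N(v, I) = 2/9 - I/9 - v/9 (N(v, I) = -((v + I) - 2)/9 = -((I + v) - 2)/9 = -(-2 + I + v)/9 = 2/9 - I/9 - v/9)
c = 128/3 (c = -4*((2/9 - 1/9*3 - 1/9*5) - 1*(-2)*(-5)) = -4*((2/9 - 1/3 - 5/9) + 2*(-5)) = -4*(-2/3 - 10) = -4*(-32/3) = 128/3 ≈ 42.667)
657*c = 657*(128/3) = 28032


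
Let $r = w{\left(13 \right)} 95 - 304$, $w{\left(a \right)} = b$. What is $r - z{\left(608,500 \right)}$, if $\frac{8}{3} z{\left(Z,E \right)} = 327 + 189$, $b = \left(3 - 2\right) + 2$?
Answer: $- \frac{425}{2} \approx -212.5$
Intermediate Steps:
$b = 3$ ($b = 1 + 2 = 3$)
$w{\left(a \right)} = 3$
$z{\left(Z,E \right)} = \frac{387}{2}$ ($z{\left(Z,E \right)} = \frac{3 \left(327 + 189\right)}{8} = \frac{3}{8} \cdot 516 = \frac{387}{2}$)
$r = -19$ ($r = 3 \cdot 95 - 304 = 285 - 304 = -19$)
$r - z{\left(608,500 \right)} = -19 - \frac{387}{2} = - \frac{425}{2}$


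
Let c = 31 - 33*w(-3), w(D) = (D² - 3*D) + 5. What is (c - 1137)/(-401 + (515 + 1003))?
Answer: -1865/1117 ≈ -1.6697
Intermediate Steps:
w(D) = 5 + D² - 3*D
c = -728 (c = 31 - 33*(5 + (-3)² - 3*(-3)) = 31 - 33*(5 + 9 + 9) = 31 - 33*23 = 31 - 759 = -728)
(c - 1137)/(-401 + (515 + 1003)) = (-728 - 1137)/(-401 + (515 + 1003)) = -1865/(-401 + 1518) = -1865/1117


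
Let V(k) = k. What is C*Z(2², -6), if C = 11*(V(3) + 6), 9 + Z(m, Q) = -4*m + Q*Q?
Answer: 1089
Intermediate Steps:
Z(m, Q) = -9 + Q² - 4*m (Z(m, Q) = -9 + (-4*m + Q*Q) = -9 + (-4*m + Q²) = -9 + (Q² - 4*m) = -9 + Q² - 4*m)
C = 99 (C = 11*(3 + 6) = 11*9 = 99)
C*Z(2², -6) = 99*(-9 + (-6)² - 4*2²) = 99*(-9 + 36 - 4*4) = 99*(-9 + 36 - 16) = 99*11 = 1089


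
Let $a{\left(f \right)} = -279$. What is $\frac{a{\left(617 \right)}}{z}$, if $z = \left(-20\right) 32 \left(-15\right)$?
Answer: $- \frac{93}{3200} \approx -0.029063$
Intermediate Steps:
$z = 9600$ ($z = \left(-640\right) \left(-15\right) = 9600$)
$\frac{a{\left(617 \right)}}{z} = - \frac{279}{9600} = \left(-279\right) \frac{1}{9600} = - \frac{93}{3200}$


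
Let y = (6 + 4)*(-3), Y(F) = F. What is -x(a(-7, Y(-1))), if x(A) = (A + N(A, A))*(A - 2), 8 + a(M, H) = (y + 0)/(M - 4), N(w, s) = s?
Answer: -9280/121 ≈ -76.694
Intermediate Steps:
y = -30 (y = 10*(-3) = -30)
a(M, H) = -8 - 30/(-4 + M) (a(M, H) = -8 + (-30 + 0)/(M - 4) = -8 - 30/(-4 + M))
x(A) = 2*A*(-2 + A) (x(A) = (A + A)*(A - 2) = (2*A)*(-2 + A) = 2*A*(-2 + A))
-x(a(-7, Y(-1))) = -2*2*(1 - 4*(-7))/(-4 - 7)*(-2 + 2*(1 - 4*(-7))/(-4 - 7)) = -2*2*(1 + 28)/(-11)*(-2 + 2*(1 + 28)/(-11)) = -2*2*(-1/11)*29*(-2 + 2*(-1/11)*29) = -2*(-58)*(-2 - 58/11)/11 = -2*(-58)*(-80)/(11*11) = -1*9280/121 = -9280/121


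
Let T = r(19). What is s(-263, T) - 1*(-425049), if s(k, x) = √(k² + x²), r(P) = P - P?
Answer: 425312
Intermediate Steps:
r(P) = 0
T = 0
s(-263, T) - 1*(-425049) = √((-263)² + 0²) - 1*(-425049) = √(69169 + 0) + 425049 = √69169 + 425049 = 263 + 425049 = 425312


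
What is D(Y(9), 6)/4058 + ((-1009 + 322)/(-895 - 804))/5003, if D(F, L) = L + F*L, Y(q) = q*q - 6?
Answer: 1939416039/17246696813 ≈ 0.11245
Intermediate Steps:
Y(q) = -6 + q² (Y(q) = q² - 6 = -6 + q²)
D(Y(9), 6)/4058 + ((-1009 + 322)/(-895 - 804))/5003 = (6*(1 + (-6 + 9²)))/4058 + ((-1009 + 322)/(-895 - 804))/5003 = (6*(1 + (-6 + 81)))*(1/4058) - 687/(-1699)*(1/5003) = (6*(1 + 75))*(1/4058) - 687*(-1/1699)*(1/5003) = (6*76)*(1/4058) + (687/1699)*(1/5003) = 456*(1/4058) + 687/8500097 = 228/2029 + 687/8500097 = 1939416039/17246696813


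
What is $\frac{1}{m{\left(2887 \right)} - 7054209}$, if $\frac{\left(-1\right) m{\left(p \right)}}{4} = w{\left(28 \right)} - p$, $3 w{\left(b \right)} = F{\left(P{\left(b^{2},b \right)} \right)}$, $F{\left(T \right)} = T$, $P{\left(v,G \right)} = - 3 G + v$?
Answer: $- \frac{3}{21130783} \approx -1.4197 \cdot 10^{-7}$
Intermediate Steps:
$P{\left(v,G \right)} = v - 3 G$
$w{\left(b \right)} = - b + \frac{b^{2}}{3}$ ($w{\left(b \right)} = \frac{b^{2} - 3 b}{3} = - b + \frac{b^{2}}{3}$)
$m{\left(p \right)} = - \frac{2800}{3} + 4 p$ ($m{\left(p \right)} = - 4 \left(\frac{1}{3} \cdot 28 \left(-3 + 28\right) - p\right) = - 4 \left(\frac{1}{3} \cdot 28 \cdot 25 - p\right) = - 4 \left(\frac{700}{3} - p\right) = - \frac{2800}{3} + 4 p$)
$\frac{1}{m{\left(2887 \right)} - 7054209} = \frac{1}{\left(- \frac{2800}{3} + 4 \cdot 2887\right) - 7054209} = \frac{1}{\left(- \frac{2800}{3} + 11548\right) - 7054209} = \frac{1}{\frac{31844}{3} - 7054209} = \frac{1}{- \frac{21130783}{3}} = - \frac{3}{21130783}$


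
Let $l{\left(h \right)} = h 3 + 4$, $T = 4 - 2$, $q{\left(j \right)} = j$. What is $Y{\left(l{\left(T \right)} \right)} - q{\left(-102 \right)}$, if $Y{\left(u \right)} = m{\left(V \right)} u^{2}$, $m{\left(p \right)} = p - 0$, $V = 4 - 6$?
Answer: $-98$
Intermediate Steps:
$V = -2$ ($V = 4 - 6 = -2$)
$m{\left(p \right)} = p$ ($m{\left(p \right)} = p + 0 = p$)
$T = 2$ ($T = 4 - 2 = 2$)
$l{\left(h \right)} = 4 + 3 h$ ($l{\left(h \right)} = 3 h + 4 = 4 + 3 h$)
$Y{\left(u \right)} = - 2 u^{2}$
$Y{\left(l{\left(T \right)} \right)} - q{\left(-102 \right)} = - 2 \left(4 + 3 \cdot 2\right)^{2} - -102 = - 2 \left(4 + 6\right)^{2} + 102 = - 2 \cdot 10^{2} + 102 = \left(-2\right) 100 + 102 = -200 + 102 = -98$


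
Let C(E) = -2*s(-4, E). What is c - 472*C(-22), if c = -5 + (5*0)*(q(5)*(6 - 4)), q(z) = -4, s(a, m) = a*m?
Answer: 83067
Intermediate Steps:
c = -5 (c = -5 + (5*0)*(-4*(6 - 4)) = -5 + 0*(-4*2) = -5 + 0*(-8) = -5 + 0 = -5)
C(E) = 8*E (C(E) = -(-8)*E = 8*E)
c - 472*C(-22) = -5 - 3776*(-22) = -5 - 472*(-176) = -5 + 83072 = 83067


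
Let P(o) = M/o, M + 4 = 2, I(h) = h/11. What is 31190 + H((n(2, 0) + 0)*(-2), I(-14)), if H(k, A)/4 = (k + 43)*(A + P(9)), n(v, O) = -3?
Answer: 3058802/99 ≈ 30897.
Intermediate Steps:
I(h) = h/11 (I(h) = h*(1/11) = h/11)
M = -2 (M = -4 + 2 = -2)
P(o) = -2/o
H(k, A) = 4*(43 + k)*(-2/9 + A) (H(k, A) = 4*((k + 43)*(A - 2/9)) = 4*((43 + k)*(A - 2*⅑)) = 4*((43 + k)*(A - 2/9)) = 4*((43 + k)*(-2/9 + A)) = 4*(43 + k)*(-2/9 + A))
31190 + H((n(2, 0) + 0)*(-2), I(-14)) = 31190 + (-344/9 + 172*((1/11)*(-14)) - 8*(-3 + 0)*(-2)/9 + 4*((1/11)*(-14))*((-3 + 0)*(-2))) = 31190 + (-344/9 + 172*(-14/11) - (-8)*(-2)/3 + 4*(-14/11)*(-3*(-2))) = 31190 + (-344/9 - 2408/11 - 8/9*6 + 4*(-14/11)*6) = 31190 + (-344/9 - 2408/11 - 16/3 - 336/11) = 31190 - 29008/99 = 3058802/99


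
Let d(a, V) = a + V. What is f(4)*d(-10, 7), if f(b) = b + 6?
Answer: -30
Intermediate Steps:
d(a, V) = V + a
f(b) = 6 + b
f(4)*d(-10, 7) = (6 + 4)*(7 - 10) = 10*(-3) = -30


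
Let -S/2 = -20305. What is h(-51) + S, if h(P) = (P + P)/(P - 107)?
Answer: 3208241/79 ≈ 40611.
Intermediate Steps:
S = 40610 (S = -2*(-20305) = 40610)
h(P) = 2*P/(-107 + P) (h(P) = (2*P)/(-107 + P) = 2*P/(-107 + P))
h(-51) + S = 2*(-51)/(-107 - 51) + 40610 = 2*(-51)/(-158) + 40610 = 2*(-51)*(-1/158) + 40610 = 51/79 + 40610 = 3208241/79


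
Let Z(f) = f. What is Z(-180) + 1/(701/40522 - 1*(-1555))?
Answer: -11342193458/63012411 ≈ -180.00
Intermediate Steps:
Z(-180) + 1/(701/40522 - 1*(-1555)) = -180 + 1/(701/40522 - 1*(-1555)) = -180 + 1/(701*(1/40522) + 1555) = -180 + 1/(701/40522 + 1555) = -180 + 1/(63012411/40522) = -180 + 40522/63012411 = -11342193458/63012411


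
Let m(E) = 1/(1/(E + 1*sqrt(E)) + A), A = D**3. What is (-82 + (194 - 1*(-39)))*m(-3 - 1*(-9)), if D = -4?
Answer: -289014/122113 + 151*sqrt(6)/122113 ≈ -2.3637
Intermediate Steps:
A = -64 (A = (-4)**3 = -64)
m(E) = 1/(-64 + 1/(E + sqrt(E))) (m(E) = 1/(1/(E + 1*sqrt(E)) - 64) = 1/(1/(E + sqrt(E)) - 64) = 1/(-64 + 1/(E + sqrt(E))))
(-82 + (194 - 1*(-39)))*m(-3 - 1*(-9)) = (-82 + (194 - 1*(-39)))*(((-3 - 1*(-9)) + sqrt(-3 - 1*(-9)))/(1 - 64*(-3 - 1*(-9)) - 64*sqrt(-3 - 1*(-9)))) = (-82 + (194 + 39))*(((-3 + 9) + sqrt(-3 + 9))/(1 - 64*(-3 + 9) - 64*sqrt(-3 + 9))) = (-82 + 233)*((6 + sqrt(6))/(1 - 64*6 - 64*sqrt(6))) = 151*((6 + sqrt(6))/(1 - 384 - 64*sqrt(6))) = 151*((6 + sqrt(6))/(-383 - 64*sqrt(6))) = 151*(6 + sqrt(6))/(-383 - 64*sqrt(6))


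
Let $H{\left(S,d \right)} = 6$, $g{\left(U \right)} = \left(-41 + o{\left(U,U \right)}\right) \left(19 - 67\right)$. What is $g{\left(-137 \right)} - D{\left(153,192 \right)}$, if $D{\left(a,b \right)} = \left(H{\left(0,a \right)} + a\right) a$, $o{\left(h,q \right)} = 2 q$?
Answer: $-9207$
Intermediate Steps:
$g{\left(U \right)} = 1968 - 96 U$ ($g{\left(U \right)} = \left(-41 + 2 U\right) \left(19 - 67\right) = \left(-41 + 2 U\right) \left(-48\right) = 1968 - 96 U$)
$D{\left(a,b \right)} = a \left(6 + a\right)$ ($D{\left(a,b \right)} = \left(6 + a\right) a = a \left(6 + a\right)$)
$g{\left(-137 \right)} - D{\left(153,192 \right)} = \left(1968 - -13152\right) - 153 \left(6 + 153\right) = \left(1968 + 13152\right) - 153 \cdot 159 = 15120 - 24327 = -9207$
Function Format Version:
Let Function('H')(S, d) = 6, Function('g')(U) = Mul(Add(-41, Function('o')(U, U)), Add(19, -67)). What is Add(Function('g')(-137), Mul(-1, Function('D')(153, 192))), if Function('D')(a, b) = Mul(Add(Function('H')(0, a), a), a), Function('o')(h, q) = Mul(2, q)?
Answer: -9207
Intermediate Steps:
Function('g')(U) = Add(1968, Mul(-96, U)) (Function('g')(U) = Mul(Add(-41, Mul(2, U)), Add(19, -67)) = Mul(Add(-41, Mul(2, U)), -48) = Add(1968, Mul(-96, U)))
Function('D')(a, b) = Mul(a, Add(6, a)) (Function('D')(a, b) = Mul(Add(6, a), a) = Mul(a, Add(6, a)))
Add(Function('g')(-137), Mul(-1, Function('D')(153, 192))) = Add(Add(1968, Mul(-96, -137)), Mul(-1, Mul(153, Add(6, 153)))) = Add(Add(1968, 13152), Mul(-1, Mul(153, 159))) = Add(15120, Mul(-1, 24327)) = Add(15120, -24327) = -9207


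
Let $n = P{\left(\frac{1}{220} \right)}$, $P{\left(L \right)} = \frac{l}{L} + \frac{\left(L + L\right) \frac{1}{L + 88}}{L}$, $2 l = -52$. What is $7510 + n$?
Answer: $\frac{34656630}{19361} \approx 1790.0$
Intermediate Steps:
$l = -26$ ($l = \frac{1}{2} \left(-52\right) = -26$)
$P{\left(L \right)} = - \frac{26}{L} + \frac{2}{88 + L}$ ($P{\left(L \right)} = - \frac{26}{L} + \frac{\left(L + L\right) \frac{1}{L + 88}}{L} = - \frac{26}{L} + \frac{2 L \frac{1}{88 + L}}{L} = - \frac{26}{L} + \frac{2}{88 + L}$)
$n = - \frac{110744480}{19361}$ ($n = \frac{8 \left(-286 - \frac{3}{220}\right)}{\frac{1}{220} \left(88 + \frac{1}{220}\right)} = \frac{8 \frac{1}{\frac{1}{220}} \left(-286 - \frac{3}{220}\right)}{88 + \frac{1}{220}} = 8 \cdot 220 \frac{1}{\frac{19361}{220}} \left(-286 - \frac{3}{220}\right) = 8 \cdot 220 \cdot \frac{220}{19361} \left(- \frac{62923}{220}\right) = - \frac{110744480}{19361} \approx -5720.0$)
$7510 + n = 7510 - \frac{110744480}{19361} = \frac{34656630}{19361}$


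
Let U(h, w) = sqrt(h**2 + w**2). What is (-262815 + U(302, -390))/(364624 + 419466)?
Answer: -52563/156818 + sqrt(60826)/392045 ≈ -0.33456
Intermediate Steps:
(-262815 + U(302, -390))/(364624 + 419466) = (-262815 + sqrt(302**2 + (-390)**2))/(364624 + 419466) = (-262815 + sqrt(91204 + 152100))/784090 = (-262815 + sqrt(243304))*(1/784090) = (-262815 + 2*sqrt(60826))*(1/784090) = -52563/156818 + sqrt(60826)/392045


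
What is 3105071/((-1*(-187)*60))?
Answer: 3105071/11220 ≈ 276.74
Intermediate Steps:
3105071/((-1*(-187)*60)) = 3105071/((187*60)) = 3105071/11220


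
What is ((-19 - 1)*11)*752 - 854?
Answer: -166294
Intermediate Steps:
((-19 - 1)*11)*752 - 854 = -20*11*752 - 854 = -220*752 - 854 = -165440 - 854 = -166294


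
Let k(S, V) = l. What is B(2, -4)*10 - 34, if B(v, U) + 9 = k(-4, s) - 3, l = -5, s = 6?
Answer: -204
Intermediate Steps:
k(S, V) = -5
B(v, U) = -17 (B(v, U) = -9 + (-5 - 3) = -9 - 8 = -17)
B(2, -4)*10 - 34 = -17*10 - 34 = -170 - 34 = -204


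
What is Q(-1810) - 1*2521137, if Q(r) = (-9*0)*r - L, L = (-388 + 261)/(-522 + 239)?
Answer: -713481898/283 ≈ -2.5211e+6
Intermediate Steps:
L = 127/283 (L = -127/(-283) = -127*(-1/283) = 127/283 ≈ 0.44876)
Q(r) = -127/283 (Q(r) = (-9*0)*r - 1*127/283 = 0*r - 127/283 = 0 - 127/283 = -127/283)
Q(-1810) - 1*2521137 = -127/283 - 1*2521137 = -127/283 - 2521137 = -713481898/283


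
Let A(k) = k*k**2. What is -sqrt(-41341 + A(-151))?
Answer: -14*I*sqrt(17777) ≈ -1866.6*I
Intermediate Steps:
A(k) = k**3
-sqrt(-41341 + A(-151)) = -sqrt(-41341 + (-151)**3) = -sqrt(-41341 - 3442951) = -sqrt(-3484292) = -14*I*sqrt(17777)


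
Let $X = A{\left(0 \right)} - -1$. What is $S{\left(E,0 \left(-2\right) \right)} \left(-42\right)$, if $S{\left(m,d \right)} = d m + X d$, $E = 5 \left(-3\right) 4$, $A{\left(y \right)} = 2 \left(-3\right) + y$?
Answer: $0$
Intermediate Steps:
$A{\left(y \right)} = -6 + y$
$X = -5$ ($X = \left(-6 + 0\right) - -1 = -6 + 1 = -5$)
$E = -60$ ($E = \left(-15\right) 4 = -60$)
$S{\left(m,d \right)} = - 5 d + d m$ ($S{\left(m,d \right)} = d m - 5 d = - 5 d + d m$)
$S{\left(E,0 \left(-2\right) \right)} \left(-42\right) = 0 \left(-2\right) \left(-5 - 60\right) \left(-42\right) = 0 \left(-65\right) \left(-42\right) = 0 \left(-42\right) = 0$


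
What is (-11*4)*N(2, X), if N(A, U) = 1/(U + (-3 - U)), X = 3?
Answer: 44/3 ≈ 14.667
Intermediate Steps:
N(A, U) = -⅓ (N(A, U) = 1/(-3) = -⅓)
(-11*4)*N(2, X) = -11*4*(-⅓) = -44*(-⅓) = 44/3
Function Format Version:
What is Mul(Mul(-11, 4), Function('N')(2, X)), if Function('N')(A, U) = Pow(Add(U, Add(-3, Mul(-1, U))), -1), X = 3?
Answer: Rational(44, 3) ≈ 14.667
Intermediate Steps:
Function('N')(A, U) = Rational(-1, 3) (Function('N')(A, U) = Pow(-3, -1) = Rational(-1, 3))
Mul(Mul(-11, 4), Function('N')(2, X)) = Mul(Mul(-11, 4), Rational(-1, 3)) = Mul(-44, Rational(-1, 3)) = Rational(44, 3)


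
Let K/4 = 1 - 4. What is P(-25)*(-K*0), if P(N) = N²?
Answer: 0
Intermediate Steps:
K = -12 (K = 4*(1 - 4) = 4*(-3) = -12)
P(-25)*(-K*0) = (-25)²*(-1*(-12)*0) = 625*(12*0) = 625*0 = 0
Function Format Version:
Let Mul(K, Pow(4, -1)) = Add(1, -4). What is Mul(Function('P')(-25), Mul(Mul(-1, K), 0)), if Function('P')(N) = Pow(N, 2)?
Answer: 0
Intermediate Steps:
K = -12 (K = Mul(4, Add(1, -4)) = Mul(4, -3) = -12)
Mul(Function('P')(-25), Mul(Mul(-1, K), 0)) = Mul(Pow(-25, 2), Mul(Mul(-1, -12), 0)) = Mul(625, Mul(12, 0)) = Mul(625, 0) = 0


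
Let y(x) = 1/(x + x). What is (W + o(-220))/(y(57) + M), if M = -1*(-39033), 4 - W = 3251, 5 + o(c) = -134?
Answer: -386004/4449763 ≈ -0.086747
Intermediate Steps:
o(c) = -139 (o(c) = -5 - 134 = -139)
W = -3247 (W = 4 - 1*3251 = 4 - 3251 = -3247)
M = 39033
y(x) = 1/(2*x)
(W + o(-220))/(y(57) + M) = (-3247 - 139)/((½)/57 + 39033) = -3386/((½)*(1/57) + 39033) = -3386/(1/114 + 39033) = -3386/4449763/114 = -3386*114/4449763 = -386004/4449763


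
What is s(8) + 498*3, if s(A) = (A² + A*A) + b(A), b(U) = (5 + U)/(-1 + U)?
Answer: 11367/7 ≈ 1623.9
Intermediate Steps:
b(U) = (5 + U)/(-1 + U)
s(A) = 2*A² + (5 + A)/(-1 + A) (s(A) = (A² + A*A) + (5 + A)/(-1 + A) = (A² + A²) + (5 + A)/(-1 + A) = 2*A² + (5 + A)/(-1 + A))
s(8) + 498*3 = (5 + 8 + 2*8²*(-1 + 8))/(-1 + 8) + 498*3 = (5 + 8 + 2*64*7)/7 + 1494 = (5 + 8 + 896)/7 + 1494 = (⅐)*909 + 1494 = 909/7 + 1494 = 11367/7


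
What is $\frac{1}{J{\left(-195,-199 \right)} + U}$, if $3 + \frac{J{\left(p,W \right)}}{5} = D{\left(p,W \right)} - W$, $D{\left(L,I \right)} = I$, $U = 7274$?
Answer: $\frac{1}{7259} \approx 0.00013776$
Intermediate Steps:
$J{\left(p,W \right)} = -15$ ($J{\left(p,W \right)} = -15 + 5 \left(W - W\right) = -15 + 5 \cdot 0 = -15 + 0 = -15$)
$\frac{1}{J{\left(-195,-199 \right)} + U} = \frac{1}{-15 + 7274} = \frac{1}{7259}$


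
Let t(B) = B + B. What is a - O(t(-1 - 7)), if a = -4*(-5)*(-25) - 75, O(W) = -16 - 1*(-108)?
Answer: -667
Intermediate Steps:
t(B) = 2*B
O(W) = 92 (O(W) = -16 + 108 = 92)
a = -575 (a = 20*(-25) - 75 = -500 - 75 = -575)
a - O(t(-1 - 7)) = -575 - 1*92 = -575 - 92 = -667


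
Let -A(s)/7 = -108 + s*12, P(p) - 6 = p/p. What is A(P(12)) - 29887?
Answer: -29719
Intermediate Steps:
P(p) = 7 (P(p) = 6 + p/p = 6 + 1 = 7)
A(s) = 756 - 84*s (A(s) = -7*(-108 + s*12) = -7*(-108 + 12*s) = 756 - 84*s)
A(P(12)) - 29887 = (756 - 84*7) - 29887 = (756 - 588) - 29887 = 168 - 29887 = -29719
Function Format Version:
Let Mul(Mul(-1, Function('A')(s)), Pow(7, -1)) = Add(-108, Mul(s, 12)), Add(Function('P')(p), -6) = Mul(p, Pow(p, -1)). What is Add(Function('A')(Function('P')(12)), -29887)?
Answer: -29719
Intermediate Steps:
Function('P')(p) = 7 (Function('P')(p) = Add(6, Mul(p, Pow(p, -1))) = Add(6, 1) = 7)
Function('A')(s) = Add(756, Mul(-84, s)) (Function('A')(s) = Mul(-7, Add(-108, Mul(s, 12))) = Mul(-7, Add(-108, Mul(12, s))) = Add(756, Mul(-84, s)))
Add(Function('A')(Function('P')(12)), -29887) = Add(Add(756, Mul(-84, 7)), -29887) = Add(Add(756, -588), -29887) = Add(168, -29887) = -29719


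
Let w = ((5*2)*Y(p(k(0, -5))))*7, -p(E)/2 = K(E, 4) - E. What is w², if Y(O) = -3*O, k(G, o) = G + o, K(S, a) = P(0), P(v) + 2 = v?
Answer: 1587600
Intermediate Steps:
P(v) = -2 + v
K(S, a) = -2 (K(S, a) = -2 + 0 = -2)
p(E) = 4 + 2*E (p(E) = -2*(-2 - E) = 4 + 2*E)
w = 1260 (w = ((5*2)*(-3*(4 + 2*(0 - 5))))*7 = (10*(-3*(4 + 2*(-5))))*7 = (10*(-3*(4 - 10)))*7 = (10*(-3*(-6)))*7 = (10*18)*7 = 180*7 = 1260)
w² = 1260² = 1587600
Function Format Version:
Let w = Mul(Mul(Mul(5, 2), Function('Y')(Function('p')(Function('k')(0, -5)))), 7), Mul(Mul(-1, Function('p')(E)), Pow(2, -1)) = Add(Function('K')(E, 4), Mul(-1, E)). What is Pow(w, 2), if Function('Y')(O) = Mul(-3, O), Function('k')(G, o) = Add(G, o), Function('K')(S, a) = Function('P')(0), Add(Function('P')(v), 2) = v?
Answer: 1587600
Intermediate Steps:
Function('P')(v) = Add(-2, v)
Function('K')(S, a) = -2 (Function('K')(S, a) = Add(-2, 0) = -2)
Function('p')(E) = Add(4, Mul(2, E)) (Function('p')(E) = Mul(-2, Add(-2, Mul(-1, E))) = Add(4, Mul(2, E)))
w = 1260 (w = Mul(Mul(Mul(5, 2), Mul(-3, Add(4, Mul(2, Add(0, -5))))), 7) = Mul(Mul(10, Mul(-3, Add(4, Mul(2, -5)))), 7) = Mul(Mul(10, Mul(-3, Add(4, -10))), 7) = Mul(Mul(10, Mul(-3, -6)), 7) = Mul(Mul(10, 18), 7) = Mul(180, 7) = 1260)
Pow(w, 2) = Pow(1260, 2) = 1587600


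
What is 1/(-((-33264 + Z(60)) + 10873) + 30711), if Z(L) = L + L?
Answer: 1/52982 ≈ 1.8874e-5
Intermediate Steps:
Z(L) = 2*L
1/(-((-33264 + Z(60)) + 10873) + 30711) = 1/(-((-33264 + 2*60) + 10873) + 30711) = 1/(-((-33264 + 120) + 10873) + 30711) = 1/(-(-33144 + 10873) + 30711) = 1/(-1*(-22271) + 30711) = 1/(22271 + 30711) = 1/52982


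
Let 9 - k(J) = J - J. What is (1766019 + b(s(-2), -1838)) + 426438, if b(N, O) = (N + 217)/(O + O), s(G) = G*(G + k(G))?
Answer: 8059471729/3676 ≈ 2.1925e+6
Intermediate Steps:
k(J) = 9 (k(J) = 9 - (J - J) = 9 - 1*0 = 9 + 0 = 9)
s(G) = G*(9 + G) (s(G) = G*(G + 9) = G*(9 + G))
b(N, O) = (217 + N)/(2*O) (b(N, O) = (217 + N)/((2*O)) = (217 + N)*(1/(2*O)) = (217 + N)/(2*O))
(1766019 + b(s(-2), -1838)) + 426438 = (1766019 + (1/2)*(217 - 2*(9 - 2))/(-1838)) + 426438 = (1766019 + (1/2)*(-1/1838)*(217 - 2*7)) + 426438 = (1766019 + (1/2)*(-1/1838)*(217 - 14)) + 426438 = (1766019 + (1/2)*(-1/1838)*203) + 426438 = (1766019 - 203/3676) + 426438 = 6491885641/3676 + 426438 = 8059471729/3676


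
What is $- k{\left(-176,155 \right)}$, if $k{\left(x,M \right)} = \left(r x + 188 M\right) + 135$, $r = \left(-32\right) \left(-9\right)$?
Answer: $21413$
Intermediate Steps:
$r = 288$
$k{\left(x,M \right)} = 135 + 188 M + 288 x$ ($k{\left(x,M \right)} = \left(288 x + 188 M\right) + 135 = \left(188 M + 288 x\right) + 135 = 135 + 188 M + 288 x$)
$- k{\left(-176,155 \right)} = - (135 + 188 \cdot 155 + 288 \left(-176\right)) = - (135 + 29140 - 50688) = \left(-1\right) \left(-21413\right) = 21413$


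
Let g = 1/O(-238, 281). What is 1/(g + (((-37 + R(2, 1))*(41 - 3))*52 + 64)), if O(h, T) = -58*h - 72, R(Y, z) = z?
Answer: -13732/975960703 ≈ -1.4070e-5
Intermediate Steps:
O(h, T) = -72 - 58*h
g = 1/13732 (g = 1/(-72 - 58*(-238)) = 1/(-72 + 13804) = 1/13732 ≈ 7.2823e-5)
1/(g + (((-37 + R(2, 1))*(41 - 3))*52 + 64)) = 1/(1/13732 + (((-37 + 1)*(41 - 3))*52 + 64)) = 1/(1/13732 + (-36*38*52 + 64)) = 1/(1/13732 + (-1368*52 + 64)) = 1/(1/13732 + (-71136 + 64)) = 1/(1/13732 - 71072) = 1/(-975960703/13732) = -13732/975960703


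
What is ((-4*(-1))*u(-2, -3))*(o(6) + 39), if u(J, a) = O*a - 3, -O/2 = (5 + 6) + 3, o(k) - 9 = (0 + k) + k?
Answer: 19440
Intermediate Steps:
o(k) = 9 + 2*k (o(k) = 9 + ((0 + k) + k) = 9 + (k + k) = 9 + 2*k)
O = -28 (O = -2*((5 + 6) + 3) = -2*(11 + 3) = -2*14 = -28)
u(J, a) = -3 - 28*a (u(J, a) = -28*a - 3 = -3 - 28*a)
((-4*(-1))*u(-2, -3))*(o(6) + 39) = ((-4*(-1))*(-3 - 28*(-3)))*((9 + 2*6) + 39) = (4*(-3 + 84))*((9 + 12) + 39) = (4*81)*(21 + 39) = 324*60 = 19440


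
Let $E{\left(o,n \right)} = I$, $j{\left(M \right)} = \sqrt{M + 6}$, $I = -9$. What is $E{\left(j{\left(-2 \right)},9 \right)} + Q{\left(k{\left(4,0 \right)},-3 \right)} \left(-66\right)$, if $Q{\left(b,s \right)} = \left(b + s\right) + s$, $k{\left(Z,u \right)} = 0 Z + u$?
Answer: $387$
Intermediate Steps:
$k{\left(Z,u \right)} = u$ ($k{\left(Z,u \right)} = 0 + u = u$)
$Q{\left(b,s \right)} = b + 2 s$
$j{\left(M \right)} = \sqrt{6 + M}$
$E{\left(o,n \right)} = -9$
$E{\left(j{\left(-2 \right)},9 \right)} + Q{\left(k{\left(4,0 \right)},-3 \right)} \left(-66\right) = -9 + \left(0 + 2 \left(-3\right)\right) \left(-66\right) = -9 + \left(0 - 6\right) \left(-66\right) = -9 - -396 = -9 + 396 = 387$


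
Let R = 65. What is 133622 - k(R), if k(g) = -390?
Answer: 134012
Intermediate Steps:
133622 - k(R) = 133622 - 1*(-390) = 133622 + 390 = 134012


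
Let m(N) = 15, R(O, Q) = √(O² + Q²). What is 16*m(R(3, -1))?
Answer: 240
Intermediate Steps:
16*m(R(3, -1)) = 16*15 = 240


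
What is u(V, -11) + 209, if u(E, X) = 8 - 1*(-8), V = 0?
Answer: 225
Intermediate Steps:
u(E, X) = 16 (u(E, X) = 8 + 8 = 16)
u(V, -11) + 209 = 16 + 209 = 225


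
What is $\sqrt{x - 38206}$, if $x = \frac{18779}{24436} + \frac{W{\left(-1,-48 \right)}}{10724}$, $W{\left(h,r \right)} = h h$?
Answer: $\frac{i \sqrt{10248415220414962038}}{16378229} \approx 195.46 i$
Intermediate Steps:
$W{\left(h,r \right)} = h^{2}$
$x = \frac{12588152}{16378229}$ ($x = \frac{18779}{24436} + \frac{\left(-1\right)^{2}}{10724} = 18779 \cdot \frac{1}{24436} + 1 \cdot \frac{1}{10724} = \frac{18779}{24436} + \frac{1}{10724} = \frac{12588152}{16378229} \approx 0.76859$)
$\sqrt{x - 38206} = \sqrt{\frac{12588152}{16378229} - 38206} = \sqrt{- \frac{625734029022}{16378229}} = \frac{i \sqrt{10248415220414962038}}{16378229}$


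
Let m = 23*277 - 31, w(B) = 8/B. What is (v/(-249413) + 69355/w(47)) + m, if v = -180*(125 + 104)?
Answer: 825658372025/1995304 ≈ 4.1380e+5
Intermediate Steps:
v = -41220 (v = -180*229 = -41220)
m = 6340 (m = 6371 - 31 = 6340)
(v/(-249413) + 69355/w(47)) + m = (-41220/(-249413) + 69355/((8/47))) + 6340 = (-41220*(-1/249413) + 69355/((8*(1/47)))) + 6340 = (41220/249413 + 69355/(8/47)) + 6340 = (41220/249413 + 69355*(47/8)) + 6340 = (41220/249413 + 3259685/8) + 6340 = 813008144665/1995304 + 6340 = 825658372025/1995304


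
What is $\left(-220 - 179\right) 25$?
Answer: $-9975$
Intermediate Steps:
$\left(-220 - 179\right) 25 = \left(-399\right) 25 = -9975$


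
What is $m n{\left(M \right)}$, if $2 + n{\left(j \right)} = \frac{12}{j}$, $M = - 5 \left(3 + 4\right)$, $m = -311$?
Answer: $\frac{25502}{35} \approx 728.63$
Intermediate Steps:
$M = -35$ ($M = \left(-5\right) 7 = -35$)
$n{\left(j \right)} = -2 + \frac{12}{j}$
$m n{\left(M \right)} = - 311 \left(-2 + \frac{12}{-35}\right) = - 311 \left(-2 + 12 \left(- \frac{1}{35}\right)\right) = - 311 \left(-2 - \frac{12}{35}\right) = \left(-311\right) \left(- \frac{82}{35}\right) = \frac{25502}{35}$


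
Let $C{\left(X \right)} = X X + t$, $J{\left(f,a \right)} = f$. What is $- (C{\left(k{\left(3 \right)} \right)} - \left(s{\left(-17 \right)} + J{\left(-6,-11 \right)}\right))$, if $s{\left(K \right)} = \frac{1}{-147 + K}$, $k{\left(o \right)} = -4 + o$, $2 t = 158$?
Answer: $- \frac{14105}{164} \approx -86.006$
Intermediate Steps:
$t = 79$ ($t = \frac{1}{2} \cdot 158 = 79$)
$C{\left(X \right)} = 79 + X^{2}$ ($C{\left(X \right)} = X X + 79 = X^{2} + 79 = 79 + X^{2}$)
$- (C{\left(k{\left(3 \right)} \right)} - \left(s{\left(-17 \right)} + J{\left(-6,-11 \right)}\right)) = - (\left(79 + \left(-4 + 3\right)^{2}\right) - \left(\frac{1}{-147 - 17} - 6\right)) = - (\left(79 + \left(-1\right)^{2}\right) - \left(\frac{1}{-164} - 6\right)) = - (\left(79 + 1\right) - \left(- \frac{1}{164} - 6\right)) = - (80 - - \frac{985}{164}) = - (80 + \frac{985}{164}) = \left(-1\right) \frac{14105}{164} = - \frac{14105}{164}$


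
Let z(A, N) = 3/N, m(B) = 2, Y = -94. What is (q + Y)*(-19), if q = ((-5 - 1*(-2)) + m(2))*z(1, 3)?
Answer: 1805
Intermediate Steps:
q = -1 (q = ((-5 - 1*(-2)) + 2)*(3/3) = ((-5 + 2) + 2)*(3*(⅓)) = (-3 + 2)*1 = -1*1 = -1)
(q + Y)*(-19) = (-1 - 94)*(-19) = -95*(-19) = 1805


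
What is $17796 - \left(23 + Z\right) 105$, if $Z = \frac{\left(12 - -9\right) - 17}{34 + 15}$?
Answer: $\frac{107607}{7} \approx 15372.0$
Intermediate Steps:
$Z = \frac{4}{49}$ ($Z = \frac{\left(12 + 9\right) - 17}{49} = \left(21 - 17\right) \frac{1}{49} = 4 \cdot \frac{1}{49} = \frac{4}{49} \approx 0.081633$)
$17796 - \left(23 + Z\right) 105 = 17796 - \left(23 + \frac{4}{49}\right) 105 = 17796 - \frac{1131}{49} \cdot 105 = 17796 - \frac{16965}{7} = \frac{107607}{7}$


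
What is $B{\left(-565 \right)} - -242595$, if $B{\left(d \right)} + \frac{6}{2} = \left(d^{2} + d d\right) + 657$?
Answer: $881699$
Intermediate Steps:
$B{\left(d \right)} = 654 + 2 d^{2}$ ($B{\left(d \right)} = -3 + \left(\left(d^{2} + d d\right) + 657\right) = -3 + \left(\left(d^{2} + d^{2}\right) + 657\right) = -3 + \left(2 d^{2} + 657\right) = -3 + \left(657 + 2 d^{2}\right) = 654 + 2 d^{2}$)
$B{\left(-565 \right)} - -242595 = \left(654 + 2 \left(-565\right)^{2}\right) - -242595 = \left(654 + 2 \cdot 319225\right) + 242595 = \left(654 + 638450\right) + 242595 = 639104 + 242595 = 881699$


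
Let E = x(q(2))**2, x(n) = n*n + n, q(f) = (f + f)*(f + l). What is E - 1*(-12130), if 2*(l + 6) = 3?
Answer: 20230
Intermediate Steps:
l = -9/2 (l = -6 + (1/2)*3 = -6 + 3/2 = -9/2 ≈ -4.5000)
q(f) = 2*f*(-9/2 + f) (q(f) = (f + f)*(f - 9/2) = (2*f)*(-9/2 + f) = 2*f*(-9/2 + f))
x(n) = n + n**2 (x(n) = n**2 + n = n + n**2)
E = 8100 (E = ((2*(-9 + 2*2))*(1 + 2*(-9 + 2*2)))**2 = ((2*(-9 + 4))*(1 + 2*(-9 + 4)))**2 = ((2*(-5))*(1 + 2*(-5)))**2 = (-10*(1 - 10))**2 = (-10*(-9))**2 = 90**2 = 8100)
E - 1*(-12130) = 8100 - 1*(-12130) = 8100 + 12130 = 20230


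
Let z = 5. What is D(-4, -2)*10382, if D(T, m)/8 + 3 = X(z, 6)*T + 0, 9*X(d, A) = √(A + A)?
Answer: -249168 - 664448*√3/9 ≈ -3.7704e+5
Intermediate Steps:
X(d, A) = √2*√A/9 (X(d, A) = √(A + A)/9 = √(2*A)/9 = (√2*√A)/9 = √2*√A/9)
D(T, m) = -24 + 16*T*√3/9 (D(T, m) = -24 + 8*((√2*√6/9)*T + 0) = -24 + 8*((2*√3/9)*T + 0) = -24 + 8*(2*T*√3/9 + 0) = -24 + 8*(2*T*√3/9) = -24 + 16*T*√3/9)
D(-4, -2)*10382 = (-24 + (16/9)*(-4)*√3)*10382 = (-24 - 64*√3/9)*10382 = -249168 - 664448*√3/9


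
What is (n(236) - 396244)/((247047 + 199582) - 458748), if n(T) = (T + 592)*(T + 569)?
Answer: -270296/12119 ≈ -22.303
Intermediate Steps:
n(T) = (569 + T)*(592 + T) (n(T) = (592 + T)*(569 + T) = (569 + T)*(592 + T))
(n(236) - 396244)/((247047 + 199582) - 458748) = ((336848 + 236² + 1161*236) - 396244)/((247047 + 199582) - 458748) = ((336848 + 55696 + 273996) - 396244)/(446629 - 458748) = (666540 - 396244)/(-12119) = 270296*(-1/12119) = -270296/12119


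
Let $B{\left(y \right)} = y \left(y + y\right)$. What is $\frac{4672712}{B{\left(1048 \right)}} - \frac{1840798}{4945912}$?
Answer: $\frac{297926730315}{169753591664} \approx 1.7551$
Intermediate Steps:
$B{\left(y \right)} = 2 y^{2}$ ($B{\left(y \right)} = y 2 y = 2 y^{2}$)
$\frac{4672712}{B{\left(1048 \right)}} - \frac{1840798}{4945912} = \frac{4672712}{2 \cdot 1048^{2}} - \frac{1840798}{4945912} = \frac{4672712}{2 \cdot 1098304} - \frac{920399}{2472956} = \frac{4672712}{2196608} - \frac{920399}{2472956} = 4672712 \cdot \frac{1}{2196608} - \frac{920399}{2472956} = \frac{584089}{274576} - \frac{920399}{2472956} = \frac{297926730315}{169753591664}$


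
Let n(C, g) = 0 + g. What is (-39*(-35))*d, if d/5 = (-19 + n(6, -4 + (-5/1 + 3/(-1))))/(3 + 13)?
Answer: -211575/16 ≈ -13223.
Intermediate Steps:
n(C, g) = g
d = -155/16 (d = 5*((-19 + (-4 + (-5/1 + 3/(-1))))/(3 + 13)) = 5*((-19 + (-4 + (-5*1 + 3*(-1))))/16) = 5*((-19 + (-4 + (-5 - 3)))*(1/16)) = 5*((-19 + (-4 - 8))*(1/16)) = 5*((-19 - 12)*(1/16)) = 5*(-31*1/16) = 5*(-31/16) = -155/16 ≈ -9.6875)
(-39*(-35))*d = -39*(-35)*(-155/16) = 1365*(-155/16) = -211575/16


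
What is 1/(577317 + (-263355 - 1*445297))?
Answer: -1/131335 ≈ -7.6141e-6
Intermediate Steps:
1/(577317 + (-263355 - 1*445297)) = 1/(577317 + (-263355 - 445297)) = 1/(577317 - 708652) = 1/(-131335) = -1/131335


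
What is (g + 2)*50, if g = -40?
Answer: -1900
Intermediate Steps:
(g + 2)*50 = (-40 + 2)*50 = -38*50 = -1900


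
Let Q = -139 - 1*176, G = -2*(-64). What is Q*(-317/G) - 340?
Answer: 56335/128 ≈ 440.12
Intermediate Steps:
G = 128
Q = -315 (Q = -139 - 176 = -315)
Q*(-317/G) - 340 = -(-99855)/128 - 340 = -315*(-317/128) - 340 = 99855/128 - 340 = 56335/128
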